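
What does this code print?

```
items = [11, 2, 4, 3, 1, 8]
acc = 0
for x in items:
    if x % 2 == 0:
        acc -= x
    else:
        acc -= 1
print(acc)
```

x=11: not even, acc = 0-1 = -1
x=2: even, acc = (-1)-2 = -3
x=4: even, acc = (-3)-4 = -7
x=3: not even, acc = (-7)-1 = -8
x=1: not even, acc = (-8)-1 = -9
x=8: even, acc = (-9)-8 = -17

-17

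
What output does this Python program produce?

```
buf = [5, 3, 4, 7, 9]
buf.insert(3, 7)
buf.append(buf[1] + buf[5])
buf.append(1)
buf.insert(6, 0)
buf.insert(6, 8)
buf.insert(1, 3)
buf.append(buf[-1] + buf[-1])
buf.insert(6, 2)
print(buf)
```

insert 7 at 3 → [5, 3, 4, 7, 7, 9]
append buf[1]+buf[5] = 3+9 = 12 → [5, 3, 4, 7, 7, 9, 12]
append 1 → [5, 3, 4, 7, 7, 9, 12, 1]
insert 0 at 6 → [5, 3, 4, 7, 7, 9, 0, 12, 1]
insert 8 at 6 → [5, 3, 4, 7, 7, 9, 8, 0, 12, 1]
insert 3 at 1 → [5, 3, 3, 4, 7, 7, 9, 8, 0, 12, 1]
append buf[-1]+buf[-1] = 1+1 = 2 → [5, 3, 3, 4, 7, 7, 9, 8, 0, 12, 1, 2]
insert 2 at 6 → [5, 3, 3, 4, 7, 7, 2, 9, 8, 0, 12, 1, 2]

[5, 3, 3, 4, 7, 7, 2, 9, 8, 0, 12, 1, 2]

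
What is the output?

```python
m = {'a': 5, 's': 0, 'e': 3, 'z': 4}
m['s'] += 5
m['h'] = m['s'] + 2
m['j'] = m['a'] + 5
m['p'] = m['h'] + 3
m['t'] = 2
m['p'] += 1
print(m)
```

{'a': 5, 's': 5, 'e': 3, 'z': 4, 'h': 7, 'j': 10, 'p': 11, 't': 2}

m['s'] = 0+5 = 5 → {'a': 5, 's': 5, 'e': 3, 'z': 4}
m['h'] = m['s']+2 = 7 → {'a': 5, 's': 5, 'e': 3, 'z': 4, 'h': 7}
m['j'] = m['a']+5 = 10 → {'a': 5, 's': 5, 'e': 3, 'z': 4, 'h': 7, 'j': 10}
m['p'] = m['h']+3 = 10 → {'a': 5, 's': 5, 'e': 3, 'z': 4, 'h': 7, 'j': 10, 'p': 10}
m['t'] = 2 → {'a': 5, 's': 5, 'e': 3, 'z': 4, 'h': 7, 'j': 10, 'p': 10, 't': 2}
m['p'] = 10+1 = 11 → {'a': 5, 's': 5, 'e': 3, 'z': 4, 'h': 7, 'j': 10, 'p': 11, 't': 2}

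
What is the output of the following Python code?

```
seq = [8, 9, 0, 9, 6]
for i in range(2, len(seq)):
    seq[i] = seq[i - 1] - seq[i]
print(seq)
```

i=2: seq[2] = 9-0 = 9 → [8, 9, 9, 9, 6]
i=3: seq[3] = 9-9 = 0 → [8, 9, 9, 0, 6]
i=4: seq[4] = 0-6 = -6 → [8, 9, 9, 0, -6]

[8, 9, 9, 0, -6]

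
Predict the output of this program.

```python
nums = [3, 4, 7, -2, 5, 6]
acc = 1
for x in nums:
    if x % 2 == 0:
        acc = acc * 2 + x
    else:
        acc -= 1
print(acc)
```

x=3: not even, acc = 1-1 = 0
x=4: even, acc = 0*2+4 = 4
x=7: not even, acc = 4-1 = 3
x=-2: even, acc = 3*2+(-2) = 4
x=5: not even, acc = 4-1 = 3
x=6: even, acc = 3*2+6 = 12

12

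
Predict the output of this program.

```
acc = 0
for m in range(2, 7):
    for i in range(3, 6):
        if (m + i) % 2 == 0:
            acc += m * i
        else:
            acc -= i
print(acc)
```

m=2,i=3: odd sum, acc = 0-3 = -3
m=2,i=4: even sum, acc = (-3)+8 = 5
m=2,i=5: odd sum, acc = 5-5 = 0
m=3,i=3: even sum, acc = 0+9 = 9
m=3,i=4: odd sum, acc = 9-4 = 5
m=3,i=5: even sum, acc = 5+15 = 20
m=4,i=3: odd sum, acc = 20-3 = 17
m=4,i=4: even sum, acc = 17+16 = 33
m=4,i=5: odd sum, acc = 33-5 = 28
m=5,i=3: even sum, acc = 28+15 = 43
m=5,i=4: odd sum, acc = 43-4 = 39
m=5,i=5: even sum, acc = 39+25 = 64
m=6,i=3: odd sum, acc = 64-3 = 61
m=6,i=4: even sum, acc = 61+24 = 85
m=6,i=5: odd sum, acc = 85-5 = 80

80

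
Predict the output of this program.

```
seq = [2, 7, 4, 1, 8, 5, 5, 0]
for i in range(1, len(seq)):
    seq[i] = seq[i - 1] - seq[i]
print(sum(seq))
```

-119

i=1: seq[1] = 2-7 = -5 → [2, -5, 4, 1, 8, 5, 5, 0]
i=2: seq[2] = (-5)-4 = -9 → [2, -5, -9, 1, 8, 5, 5, 0]
i=3: seq[3] = (-9)-1 = -10 → [2, -5, -9, -10, 8, 5, 5, 0]
i=4: seq[4] = (-10)-8 = -18 → [2, -5, -9, -10, -18, 5, 5, 0]
i=5: seq[5] = (-18)-5 = -23 → [2, -5, -9, -10, -18, -23, 5, 0]
i=6: seq[6] = (-23)-5 = -28 → [2, -5, -9, -10, -18, -23, -28, 0]
i=7: seq[7] = (-28)-0 = -28 → [2, -5, -9, -10, -18, -23, -28, -28]
sum = -119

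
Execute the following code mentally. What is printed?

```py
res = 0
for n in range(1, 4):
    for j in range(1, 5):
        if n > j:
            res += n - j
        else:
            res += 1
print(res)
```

n=1,j=1: not 1>1, res = 0+1 = 1
n=1,j=2: not 1>2, res = 1+1 = 2
n=1,j=3: not 1>3, res = 2+1 = 3
n=1,j=4: not 1>4, res = 3+1 = 4
n=2,j=1: 2>1, res = 4+1 = 5
n=2,j=2: not 2>2, res = 5+1 = 6
n=2,j=3: not 2>3, res = 6+1 = 7
n=2,j=4: not 2>4, res = 7+1 = 8
n=3,j=1: 3>1, res = 8+2 = 10
n=3,j=2: 3>2, res = 10+1 = 11
n=3,j=3: not 3>3, res = 11+1 = 12
n=3,j=4: not 3>4, res = 12+1 = 13

13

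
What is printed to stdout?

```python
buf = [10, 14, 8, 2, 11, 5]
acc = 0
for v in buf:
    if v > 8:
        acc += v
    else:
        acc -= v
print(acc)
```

20

v=10: >8, acc = 0+10 = 10
v=14: >8, acc = 10+14 = 24
v=8: not >8, acc = 24-8 = 16
v=2: not >8, acc = 16-2 = 14
v=11: >8, acc = 14+11 = 25
v=5: not >8, acc = 25-5 = 20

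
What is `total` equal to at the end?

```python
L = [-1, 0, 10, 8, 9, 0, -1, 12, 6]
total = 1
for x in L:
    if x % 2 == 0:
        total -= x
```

x=-1: not even
x=0: even, total = 1-0 = 1
x=10: even, total = 1-10 = -9
x=8: even, total = (-9)-8 = -17
x=9: not even
x=0: even, total = (-17)-0 = -17
x=-1: not even
x=12: even, total = (-17)-12 = -29
x=6: even, total = (-29)-6 = -35

-35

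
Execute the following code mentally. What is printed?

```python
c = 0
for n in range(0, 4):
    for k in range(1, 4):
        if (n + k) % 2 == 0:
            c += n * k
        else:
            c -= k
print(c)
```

8

n=0,k=1: odd sum, c = 0-1 = -1
n=0,k=2: even sum, c = (-1)+0 = -1
n=0,k=3: odd sum, c = (-1)-3 = -4
n=1,k=1: even sum, c = (-4)+1 = -3
n=1,k=2: odd sum, c = (-3)-2 = -5
n=1,k=3: even sum, c = (-5)+3 = -2
n=2,k=1: odd sum, c = (-2)-1 = -3
n=2,k=2: even sum, c = (-3)+4 = 1
n=2,k=3: odd sum, c = 1-3 = -2
n=3,k=1: even sum, c = (-2)+3 = 1
n=3,k=2: odd sum, c = 1-2 = -1
n=3,k=3: even sum, c = (-1)+9 = 8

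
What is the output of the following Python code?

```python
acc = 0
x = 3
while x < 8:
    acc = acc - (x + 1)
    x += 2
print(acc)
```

x=3: acc = 0-4 = -4
x=5: acc = (-4)-6 = -10
x=7: acc = (-10)-8 = -18

-18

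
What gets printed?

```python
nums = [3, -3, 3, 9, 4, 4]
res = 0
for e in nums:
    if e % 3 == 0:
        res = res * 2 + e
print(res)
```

27

e=3: %3==0, res = 0*2+3 = 3
e=-3: %3==0, res = 3*2+(-3) = 3
e=3: %3==0, res = 3*2+3 = 9
e=9: %3==0, res = 9*2+9 = 27
e=4: not %3==0
e=4: not %3==0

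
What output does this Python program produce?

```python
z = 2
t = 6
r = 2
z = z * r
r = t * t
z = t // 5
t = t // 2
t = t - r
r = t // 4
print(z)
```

z = 2*2 = 4
r = 6*6 = 36
z = 6//5 = 1
t = 6//2 = 3
t = 3-36 = -33
r = (-33)//4 = -9

1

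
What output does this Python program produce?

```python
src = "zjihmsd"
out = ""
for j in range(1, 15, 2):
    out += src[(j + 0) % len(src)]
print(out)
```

j=1: add src[1]='j' → 'j'
j=3: add src[3]='h' → 'jh'
j=5: add src[5]='s' → 'jhs'
j=7: add src[0]='z' → 'jhsz'
j=9: add src[2]='i' → 'jhszi'
j=11: add src[4]='m' → 'jhszim'
j=13: add src[6]='d' → 'jhszimd'

jhszimd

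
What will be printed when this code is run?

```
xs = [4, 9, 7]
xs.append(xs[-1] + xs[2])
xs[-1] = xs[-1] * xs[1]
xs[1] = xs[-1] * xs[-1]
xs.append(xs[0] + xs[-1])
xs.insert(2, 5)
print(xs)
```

[4, 15876, 5, 7, 126, 130]

append xs[-1]+xs[2] = 7+7 = 14 → [4, 9, 7, 14]
xs[-1] = xs[-1]*xs[1] = 14*9 = 126 → [4, 9, 7, 126]
xs[1] = xs[-1]*xs[-1] = 126*126 = 15876 → [4, 15876, 7, 126]
append xs[0]+xs[-1] = 4+126 = 130 → [4, 15876, 7, 126, 130]
insert 5 at 2 → [4, 15876, 5, 7, 126, 130]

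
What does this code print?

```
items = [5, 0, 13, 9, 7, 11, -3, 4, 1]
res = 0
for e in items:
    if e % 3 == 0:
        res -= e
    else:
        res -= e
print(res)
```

-47

e=5: not %3==0, res = 0-5 = -5
e=0: %3==0, res = (-5)-0 = -5
e=13: not %3==0, res = (-5)-13 = -18
e=9: %3==0, res = (-18)-9 = -27
e=7: not %3==0, res = (-27)-7 = -34
e=11: not %3==0, res = (-34)-11 = -45
e=-3: %3==0, res = (-45)-(-3) = -42
e=4: not %3==0, res = (-42)-4 = -46
e=1: not %3==0, res = (-46)-1 = -47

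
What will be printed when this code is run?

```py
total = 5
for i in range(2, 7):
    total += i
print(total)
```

25

i=2: total = 5+2 = 7
i=3: total = 7+3 = 10
i=4: total = 10+4 = 14
i=5: total = 14+5 = 19
i=6: total = 19+6 = 25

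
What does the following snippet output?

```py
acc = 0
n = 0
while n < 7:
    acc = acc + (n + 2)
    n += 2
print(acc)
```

n=0: acc = 0+2 = 2
n=2: acc = 2+4 = 6
n=4: acc = 6+6 = 12
n=6: acc = 12+8 = 20

20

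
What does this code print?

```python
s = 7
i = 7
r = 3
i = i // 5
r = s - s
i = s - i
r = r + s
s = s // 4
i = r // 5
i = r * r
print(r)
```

i = 7//5 = 1
r = 7-7 = 0
i = 7-1 = 6
r = 0+7 = 7
s = 7//4 = 1
i = 7//5 = 1
i = 7*7 = 49

7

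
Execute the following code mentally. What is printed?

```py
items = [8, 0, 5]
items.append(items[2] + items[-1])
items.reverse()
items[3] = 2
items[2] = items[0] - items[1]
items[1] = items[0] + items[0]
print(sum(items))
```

append items[2]+items[-1] = 5+5 = 10 → [8, 0, 5, 10]
reverse → [10, 5, 0, 8]
items[3] = 2 → [10, 5, 0, 2]
items[2] = items[0]-items[1] = 10-5 = 5 → [10, 5, 5, 2]
items[1] = items[0]+items[0] = 10+10 = 20 → [10, 20, 5, 2]
sum = 37

37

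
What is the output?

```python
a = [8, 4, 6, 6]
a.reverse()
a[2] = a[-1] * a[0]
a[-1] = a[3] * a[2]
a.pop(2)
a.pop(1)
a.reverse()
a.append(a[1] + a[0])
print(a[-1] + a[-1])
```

780

reverse → [6, 6, 4, 8]
a[2] = a[-1]*a[0] = 8*6 = 48 → [6, 6, 48, 8]
a[-1] = a[3]*a[2] = 8*48 = 384 → [6, 6, 48, 384]
pop(2) removes 48 → [6, 6, 384]
pop(1) removes 6 → [6, 384]
reverse → [384, 6]
append a[1]+a[0] = 6+384 = 390 → [384, 6, 390]
a[-1]+a[-1] = 390+390 = 780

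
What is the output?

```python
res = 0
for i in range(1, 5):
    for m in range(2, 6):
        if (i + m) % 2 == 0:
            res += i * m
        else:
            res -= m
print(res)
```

i=1,m=2: odd sum, res = 0-2 = -2
i=1,m=3: even sum, res = (-2)+3 = 1
i=1,m=4: odd sum, res = 1-4 = -3
i=1,m=5: even sum, res = (-3)+5 = 2
i=2,m=2: even sum, res = 2+4 = 6
i=2,m=3: odd sum, res = 6-3 = 3
i=2,m=4: even sum, res = 3+8 = 11
i=2,m=5: odd sum, res = 11-5 = 6
i=3,m=2: odd sum, res = 6-2 = 4
i=3,m=3: even sum, res = 4+9 = 13
i=3,m=4: odd sum, res = 13-4 = 9
i=3,m=5: even sum, res = 9+15 = 24
i=4,m=2: even sum, res = 24+8 = 32
i=4,m=3: odd sum, res = 32-3 = 29
i=4,m=4: even sum, res = 29+16 = 45
i=4,m=5: odd sum, res = 45-5 = 40

40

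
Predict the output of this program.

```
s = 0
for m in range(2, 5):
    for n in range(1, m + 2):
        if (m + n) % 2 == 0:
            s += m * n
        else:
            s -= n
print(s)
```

m=2,n=1: odd sum, s = 0-1 = -1
m=2,n=2: even sum, s = (-1)+4 = 3
m=2,n=3: odd sum, s = 3-3 = 0
m=3,n=1: even sum, s = 0+3 = 3
m=3,n=2: odd sum, s = 3-2 = 1
m=3,n=3: even sum, s = 1+9 = 10
m=3,n=4: odd sum, s = 10-4 = 6
m=4,n=1: odd sum, s = 6-1 = 5
m=4,n=2: even sum, s = 5+8 = 13
m=4,n=3: odd sum, s = 13-3 = 10
m=4,n=4: even sum, s = 10+16 = 26
m=4,n=5: odd sum, s = 26-5 = 21

21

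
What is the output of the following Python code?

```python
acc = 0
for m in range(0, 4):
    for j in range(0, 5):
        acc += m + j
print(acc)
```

70

m=0,j=0: acc = 0+0 = 0
m=0,j=1: acc = 0+1 = 1
m=0,j=2: acc = 1+2 = 3
m=0,j=3: acc = 3+3 = 6
m=0,j=4: acc = 6+4 = 10
m=1,j=0: acc = 10+1 = 11
m=1,j=1: acc = 11+2 = 13
m=1,j=2: acc = 13+3 = 16
m=1,j=3: acc = 16+4 = 20
m=1,j=4: acc = 20+5 = 25
m=2,j=0: acc = 25+2 = 27
m=2,j=1: acc = 27+3 = 30
m=2,j=2: acc = 30+4 = 34
m=2,j=3: acc = 34+5 = 39
m=2,j=4: acc = 39+6 = 45
m=3,j=0: acc = 45+3 = 48
m=3,j=1: acc = 48+4 = 52
m=3,j=2: acc = 52+5 = 57
m=3,j=3: acc = 57+6 = 63
m=3,j=4: acc = 63+7 = 70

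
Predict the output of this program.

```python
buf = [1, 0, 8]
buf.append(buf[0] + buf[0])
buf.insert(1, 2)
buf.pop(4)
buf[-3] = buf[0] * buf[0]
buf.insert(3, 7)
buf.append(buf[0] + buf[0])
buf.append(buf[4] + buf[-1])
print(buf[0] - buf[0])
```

append buf[0]+buf[0] = 1+1 = 2 → [1, 0, 8, 2]
insert 2 at 1 → [1, 2, 0, 8, 2]
pop(4) removes 2 → [1, 2, 0, 8]
buf[-3] = buf[0]*buf[0] = 1*1 = 1 → [1, 1, 0, 8]
insert 7 at 3 → [1, 1, 0, 7, 8]
append buf[0]+buf[0] = 1+1 = 2 → [1, 1, 0, 7, 8, 2]
append buf[4]+buf[-1] = 8+2 = 10 → [1, 1, 0, 7, 8, 2, 10]
buf[0]-buf[0] = 1-1 = 0

0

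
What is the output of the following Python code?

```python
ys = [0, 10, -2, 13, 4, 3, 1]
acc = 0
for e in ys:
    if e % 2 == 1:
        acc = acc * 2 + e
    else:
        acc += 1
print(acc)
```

87

e=0: not odd, acc = 0+1 = 1
e=10: not odd, acc = 1+1 = 2
e=-2: not odd, acc = 2+1 = 3
e=13: odd, acc = 3*2+13 = 19
e=4: not odd, acc = 19+1 = 20
e=3: odd, acc = 20*2+3 = 43
e=1: odd, acc = 43*2+1 = 87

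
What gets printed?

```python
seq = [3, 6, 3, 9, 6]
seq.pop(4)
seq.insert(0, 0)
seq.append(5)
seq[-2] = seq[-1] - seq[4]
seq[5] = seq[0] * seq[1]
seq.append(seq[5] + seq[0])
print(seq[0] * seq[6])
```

0

pop(4) removes 6 → [3, 6, 3, 9]
insert 0 at 0 → [0, 3, 6, 3, 9]
append 5 → [0, 3, 6, 3, 9, 5]
seq[-2] = seq[-1]-seq[4] = 5-9 = -4 → [0, 3, 6, 3, -4, 5]
seq[5] = seq[0]*seq[1] = 0*3 = 0 → [0, 3, 6, 3, -4, 0]
append seq[5]+seq[0] = 0+0 = 0 → [0, 3, 6, 3, -4, 0, 0]
seq[0]*seq[6] = 0*0 = 0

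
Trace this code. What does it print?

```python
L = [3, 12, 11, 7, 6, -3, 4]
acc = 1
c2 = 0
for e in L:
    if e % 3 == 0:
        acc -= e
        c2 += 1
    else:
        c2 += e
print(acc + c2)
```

9

e=3: %3==0, acc = 1-3 = -2; c2=1
e=12: %3==0, acc = (-2)-12 = -14; c2=2
e=11: not %3==0; c2=13
e=7: not %3==0; c2=20
e=6: %3==0, acc = (-14)-6 = -20; c2=21
e=-3: %3==0, acc = (-20)-(-3) = -17; c2=22
e=4: not %3==0; c2=26
acc+c2 = (-17)+26 = 9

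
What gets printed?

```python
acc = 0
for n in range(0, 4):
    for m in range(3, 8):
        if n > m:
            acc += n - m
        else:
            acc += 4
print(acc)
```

80

n=0,m=3: not 0>3, acc = 0+4 = 4
n=0,m=4: not 0>4, acc = 4+4 = 8
n=0,m=5: not 0>5, acc = 8+4 = 12
n=0,m=6: not 0>6, acc = 12+4 = 16
n=0,m=7: not 0>7, acc = 16+4 = 20
n=1,m=3: not 1>3, acc = 20+4 = 24
n=1,m=4: not 1>4, acc = 24+4 = 28
n=1,m=5: not 1>5, acc = 28+4 = 32
n=1,m=6: not 1>6, acc = 32+4 = 36
n=1,m=7: not 1>7, acc = 36+4 = 40
n=2,m=3: not 2>3, acc = 40+4 = 44
n=2,m=4: not 2>4, acc = 44+4 = 48
n=2,m=5: not 2>5, acc = 48+4 = 52
n=2,m=6: not 2>6, acc = 52+4 = 56
n=2,m=7: not 2>7, acc = 56+4 = 60
n=3,m=3: not 3>3, acc = 60+4 = 64
n=3,m=4: not 3>4, acc = 64+4 = 68
n=3,m=5: not 3>5, acc = 68+4 = 72
n=3,m=6: not 3>6, acc = 72+4 = 76
n=3,m=7: not 3>7, acc = 76+4 = 80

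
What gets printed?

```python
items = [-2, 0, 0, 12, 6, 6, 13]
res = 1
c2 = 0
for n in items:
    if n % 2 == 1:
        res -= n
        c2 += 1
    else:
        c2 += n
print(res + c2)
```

11

n=-2: not odd; c2=-2
n=0: not odd; c2=-2
n=0: not odd; c2=-2
n=12: not odd; c2=10
n=6: not odd; c2=16
n=6: not odd; c2=22
n=13: odd, res = 1-13 = -12; c2=23
res+c2 = (-12)+23 = 11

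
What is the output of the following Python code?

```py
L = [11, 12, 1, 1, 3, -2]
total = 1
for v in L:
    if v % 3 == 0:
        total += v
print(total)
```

16

v=11: not %3==0
v=12: %3==0, total = 1+12 = 13
v=1: not %3==0
v=1: not %3==0
v=3: %3==0, total = 13+3 = 16
v=-2: not %3==0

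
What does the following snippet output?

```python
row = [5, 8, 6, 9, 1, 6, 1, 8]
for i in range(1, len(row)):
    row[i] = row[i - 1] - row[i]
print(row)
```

[5, -3, -9, -18, -19, -25, -26, -34]

i=1: row[1] = 5-8 = -3 → [5, -3, 6, 9, 1, 6, 1, 8]
i=2: row[2] = (-3)-6 = -9 → [5, -3, -9, 9, 1, 6, 1, 8]
i=3: row[3] = (-9)-9 = -18 → [5, -3, -9, -18, 1, 6, 1, 8]
i=4: row[4] = (-18)-1 = -19 → [5, -3, -9, -18, -19, 6, 1, 8]
i=5: row[5] = (-19)-6 = -25 → [5, -3, -9, -18, -19, -25, 1, 8]
i=6: row[6] = (-25)-1 = -26 → [5, -3, -9, -18, -19, -25, -26, 8]
i=7: row[7] = (-26)-8 = -34 → [5, -3, -9, -18, -19, -25, -26, -34]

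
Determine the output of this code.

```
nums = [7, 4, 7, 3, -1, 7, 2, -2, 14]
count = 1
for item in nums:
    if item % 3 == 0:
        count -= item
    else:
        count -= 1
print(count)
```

item=7: not %3==0, count = 1-1 = 0
item=4: not %3==0, count = 0-1 = -1
item=7: not %3==0, count = (-1)-1 = -2
item=3: %3==0, count = (-2)-3 = -5
item=-1: not %3==0, count = (-5)-1 = -6
item=7: not %3==0, count = (-6)-1 = -7
item=2: not %3==0, count = (-7)-1 = -8
item=-2: not %3==0, count = (-8)-1 = -9
item=14: not %3==0, count = (-9)-1 = -10

-10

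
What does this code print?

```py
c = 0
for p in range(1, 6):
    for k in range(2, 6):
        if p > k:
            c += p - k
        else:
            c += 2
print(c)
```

38

p=1,k=2: not 1>2, c = 0+2 = 2
p=1,k=3: not 1>3, c = 2+2 = 4
p=1,k=4: not 1>4, c = 4+2 = 6
p=1,k=5: not 1>5, c = 6+2 = 8
p=2,k=2: not 2>2, c = 8+2 = 10
p=2,k=3: not 2>3, c = 10+2 = 12
p=2,k=4: not 2>4, c = 12+2 = 14
p=2,k=5: not 2>5, c = 14+2 = 16
p=3,k=2: 3>2, c = 16+1 = 17
p=3,k=3: not 3>3, c = 17+2 = 19
p=3,k=4: not 3>4, c = 19+2 = 21
p=3,k=5: not 3>5, c = 21+2 = 23
p=4,k=2: 4>2, c = 23+2 = 25
p=4,k=3: 4>3, c = 25+1 = 26
p=4,k=4: not 4>4, c = 26+2 = 28
p=4,k=5: not 4>5, c = 28+2 = 30
p=5,k=2: 5>2, c = 30+3 = 33
p=5,k=3: 5>3, c = 33+2 = 35
p=5,k=4: 5>4, c = 35+1 = 36
p=5,k=5: not 5>5, c = 36+2 = 38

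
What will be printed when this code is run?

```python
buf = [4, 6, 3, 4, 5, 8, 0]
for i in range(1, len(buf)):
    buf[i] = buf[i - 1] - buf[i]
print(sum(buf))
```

-70

i=1: buf[1] = 4-6 = -2 → [4, -2, 3, 4, 5, 8, 0]
i=2: buf[2] = (-2)-3 = -5 → [4, -2, -5, 4, 5, 8, 0]
i=3: buf[3] = (-5)-4 = -9 → [4, -2, -5, -9, 5, 8, 0]
i=4: buf[4] = (-9)-5 = -14 → [4, -2, -5, -9, -14, 8, 0]
i=5: buf[5] = (-14)-8 = -22 → [4, -2, -5, -9, -14, -22, 0]
i=6: buf[6] = (-22)-0 = -22 → [4, -2, -5, -9, -14, -22, -22]
sum = -70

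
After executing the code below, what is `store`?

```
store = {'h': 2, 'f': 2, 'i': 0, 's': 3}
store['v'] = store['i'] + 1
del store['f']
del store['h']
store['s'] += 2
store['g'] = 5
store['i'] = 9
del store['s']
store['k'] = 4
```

{'i': 9, 'v': 1, 'g': 5, 'k': 4}

store['v'] = store['i']+1 = 1 → {'h': 2, 'f': 2, 'i': 0, 's': 3, 'v': 1}
del 'f' → {'h': 2, 'i': 0, 's': 3, 'v': 1}
del 'h' → {'i': 0, 's': 3, 'v': 1}
store['s'] = 3+2 = 5 → {'i': 0, 's': 5, 'v': 1}
store['g'] = 5 → {'i': 0, 's': 5, 'v': 1, 'g': 5}
store['i'] = 9 → {'i': 9, 's': 5, 'v': 1, 'g': 5}
del 's' → {'i': 9, 'v': 1, 'g': 5}
store['k'] = 4 → {'i': 9, 'v': 1, 'g': 5, 'k': 4}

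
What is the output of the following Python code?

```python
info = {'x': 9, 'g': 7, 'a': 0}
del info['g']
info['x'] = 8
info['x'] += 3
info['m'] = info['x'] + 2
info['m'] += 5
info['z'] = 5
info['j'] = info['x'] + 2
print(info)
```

{'x': 11, 'a': 0, 'm': 18, 'z': 5, 'j': 13}

del 'g' → {'x': 9, 'a': 0}
info['x'] = 8 → {'x': 8, 'a': 0}
info['x'] = 8+3 = 11 → {'x': 11, 'a': 0}
info['m'] = info['x']+2 = 13 → {'x': 11, 'a': 0, 'm': 13}
info['m'] = 13+5 = 18 → {'x': 11, 'a': 0, 'm': 18}
info['z'] = 5 → {'x': 11, 'a': 0, 'm': 18, 'z': 5}
info['j'] = info['x']+2 = 13 → {'x': 11, 'a': 0, 'm': 18, 'z': 5, 'j': 13}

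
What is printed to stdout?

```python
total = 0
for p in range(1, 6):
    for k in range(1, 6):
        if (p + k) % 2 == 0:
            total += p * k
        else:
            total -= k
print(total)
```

p=1,k=1: even sum, total = 0+1 = 1
p=1,k=2: odd sum, total = 1-2 = -1
p=1,k=3: even sum, total = (-1)+3 = 2
p=1,k=4: odd sum, total = 2-4 = -2
p=1,k=5: even sum, total = (-2)+5 = 3
p=2,k=1: odd sum, total = 3-1 = 2
p=2,k=2: even sum, total = 2+4 = 6
p=2,k=3: odd sum, total = 6-3 = 3
p=2,k=4: even sum, total = 3+8 = 11
p=2,k=5: odd sum, total = 11-5 = 6
p=3,k=1: even sum, total = 6+3 = 9
p=3,k=2: odd sum, total = 9-2 = 7
p=3,k=3: even sum, total = 7+9 = 16
p=3,k=4: odd sum, total = 16-4 = 12
p=3,k=5: even sum, total = 12+15 = 27
p=4,k=1: odd sum, total = 27-1 = 26
p=4,k=2: even sum, total = 26+8 = 34
p=4,k=3: odd sum, total = 34-3 = 31
p=4,k=4: even sum, total = 31+16 = 47
p=4,k=5: odd sum, total = 47-5 = 42
p=5,k=1: even sum, total = 42+5 = 47
p=5,k=2: odd sum, total = 47-2 = 45
p=5,k=3: even sum, total = 45+15 = 60
p=5,k=4: odd sum, total = 60-4 = 56
p=5,k=5: even sum, total = 56+25 = 81

81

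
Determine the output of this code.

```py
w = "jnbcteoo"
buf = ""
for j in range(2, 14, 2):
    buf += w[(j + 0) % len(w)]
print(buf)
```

j=2: add w[2]='b' → 'b'
j=4: add w[4]='t' → 'bt'
j=6: add w[6]='o' → 'bto'
j=8: add w[0]='j' → 'btoj'
j=10: add w[2]='b' → 'btojb'
j=12: add w[4]='t' → 'btojbt'

btojbt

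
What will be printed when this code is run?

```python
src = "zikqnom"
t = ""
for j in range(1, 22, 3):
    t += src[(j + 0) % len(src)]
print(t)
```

inzqmko

j=1: add src[1]='i' → 'i'
j=4: add src[4]='n' → 'in'
j=7: add src[0]='z' → 'inz'
j=10: add src[3]='q' → 'inzq'
j=13: add src[6]='m' → 'inzqm'
j=16: add src[2]='k' → 'inzqmk'
j=19: add src[5]='o' → 'inzqmko'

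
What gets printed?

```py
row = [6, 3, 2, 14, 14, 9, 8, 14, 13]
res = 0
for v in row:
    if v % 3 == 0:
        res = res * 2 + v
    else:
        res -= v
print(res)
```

-56

v=6: %3==0, res = 0*2+6 = 6
v=3: %3==0, res = 6*2+3 = 15
v=2: not %3==0, res = 15-2 = 13
v=14: not %3==0, res = 13-14 = -1
v=14: not %3==0, res = (-1)-14 = -15
v=9: %3==0, res = (-15)*2+9 = -21
v=8: not %3==0, res = (-21)-8 = -29
v=14: not %3==0, res = (-29)-14 = -43
v=13: not %3==0, res = (-43)-13 = -56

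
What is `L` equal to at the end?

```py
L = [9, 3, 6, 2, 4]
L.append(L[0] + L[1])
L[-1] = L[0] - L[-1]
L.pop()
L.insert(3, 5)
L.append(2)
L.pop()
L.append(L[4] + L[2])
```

[9, 3, 6, 5, 2, 4, 8]

append L[0]+L[1] = 9+3 = 12 → [9, 3, 6, 2, 4, 12]
L[-1] = L[0]-L[-1] = 9-12 = -3 → [9, 3, 6, 2, 4, -3]
pop() removes -3 → [9, 3, 6, 2, 4]
insert 5 at 3 → [9, 3, 6, 5, 2, 4]
append 2 → [9, 3, 6, 5, 2, 4, 2]
pop() removes 2 → [9, 3, 6, 5, 2, 4]
append L[4]+L[2] = 2+6 = 8 → [9, 3, 6, 5, 2, 4, 8]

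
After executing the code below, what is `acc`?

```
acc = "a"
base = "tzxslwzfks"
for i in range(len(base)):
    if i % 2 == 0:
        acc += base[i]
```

'atxlzk'

i=0: add 't' → 'at'
i=1: skip
i=2: add 'x' → 'atx'
i=3: skip
i=4: add 'l' → 'atxl'
i=5: skip
i=6: add 'z' → 'atxlz'
i=7: skip
i=8: add 'k' → 'atxlzk'
i=9: skip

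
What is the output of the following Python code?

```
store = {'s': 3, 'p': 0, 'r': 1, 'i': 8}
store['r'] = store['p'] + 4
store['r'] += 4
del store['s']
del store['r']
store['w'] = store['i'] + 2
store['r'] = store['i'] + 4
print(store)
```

store['r'] = store['p']+4 = 4 → {'s': 3, 'p': 0, 'r': 4, 'i': 8}
store['r'] = 4+4 = 8 → {'s': 3, 'p': 0, 'r': 8, 'i': 8}
del 's' → {'p': 0, 'r': 8, 'i': 8}
del 'r' → {'p': 0, 'i': 8}
store['w'] = store['i']+2 = 10 → {'p': 0, 'i': 8, 'w': 10}
store['r'] = store['i']+4 = 12 → {'p': 0, 'i': 8, 'w': 10, 'r': 12}

{'p': 0, 'i': 8, 'w': 10, 'r': 12}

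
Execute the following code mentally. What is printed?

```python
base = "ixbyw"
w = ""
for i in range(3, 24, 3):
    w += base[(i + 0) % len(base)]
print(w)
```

yxwbiyx

i=3: add base[3]='y' → 'y'
i=6: add base[1]='x' → 'yx'
i=9: add base[4]='w' → 'yxw'
i=12: add base[2]='b' → 'yxwb'
i=15: add base[0]='i' → 'yxwbi'
i=18: add base[3]='y' → 'yxwbiy'
i=21: add base[1]='x' → 'yxwbiyx'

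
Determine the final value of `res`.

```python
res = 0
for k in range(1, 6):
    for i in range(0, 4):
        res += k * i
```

k=1,i=0: res = 0+0 = 0
k=1,i=1: res = 0+1 = 1
k=1,i=2: res = 1+2 = 3
k=1,i=3: res = 3+3 = 6
k=2,i=0: res = 6+0 = 6
k=2,i=1: res = 6+2 = 8
k=2,i=2: res = 8+4 = 12
k=2,i=3: res = 12+6 = 18
k=3,i=0: res = 18+0 = 18
k=3,i=1: res = 18+3 = 21
k=3,i=2: res = 21+6 = 27
k=3,i=3: res = 27+9 = 36
k=4,i=0: res = 36+0 = 36
k=4,i=1: res = 36+4 = 40
k=4,i=2: res = 40+8 = 48
k=4,i=3: res = 48+12 = 60
k=5,i=0: res = 60+0 = 60
k=5,i=1: res = 60+5 = 65
k=5,i=2: res = 65+10 = 75
k=5,i=3: res = 75+15 = 90

90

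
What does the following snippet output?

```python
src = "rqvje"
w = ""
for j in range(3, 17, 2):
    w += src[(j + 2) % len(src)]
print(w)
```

rveqjrv

j=3: add src[0]='r' → 'r'
j=5: add src[2]='v' → 'rv'
j=7: add src[4]='e' → 'rve'
j=9: add src[1]='q' → 'rveq'
j=11: add src[3]='j' → 'rveqj'
j=13: add src[0]='r' → 'rveqjr'
j=15: add src[2]='v' → 'rveqjrv'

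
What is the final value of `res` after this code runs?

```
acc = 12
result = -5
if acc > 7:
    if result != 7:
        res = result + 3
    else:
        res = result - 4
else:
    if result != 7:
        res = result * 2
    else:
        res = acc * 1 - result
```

-2

acc=12, result=-5
acc > 7 is True; result != 7 is True
→ res = result + 3 = -2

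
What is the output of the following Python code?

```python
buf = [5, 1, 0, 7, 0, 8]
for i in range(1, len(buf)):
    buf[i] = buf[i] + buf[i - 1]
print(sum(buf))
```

i=1: buf[1] = 1+5 = 6 → [5, 6, 0, 7, 0, 8]
i=2: buf[2] = 0+6 = 6 → [5, 6, 6, 7, 0, 8]
i=3: buf[3] = 7+6 = 13 → [5, 6, 6, 13, 0, 8]
i=4: buf[4] = 0+13 = 13 → [5, 6, 6, 13, 13, 8]
i=5: buf[5] = 8+13 = 21 → [5, 6, 6, 13, 13, 21]
sum = 64

64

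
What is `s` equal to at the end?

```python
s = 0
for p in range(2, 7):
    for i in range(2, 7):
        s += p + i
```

200

p=2,i=2: s = 0+4 = 4
p=2,i=3: s = 4+5 = 9
p=2,i=4: s = 9+6 = 15
p=2,i=5: s = 15+7 = 22
p=2,i=6: s = 22+8 = 30
p=3,i=2: s = 30+5 = 35
p=3,i=3: s = 35+6 = 41
p=3,i=4: s = 41+7 = 48
p=3,i=5: s = 48+8 = 56
p=3,i=6: s = 56+9 = 65
p=4,i=2: s = 65+6 = 71
p=4,i=3: s = 71+7 = 78
p=4,i=4: s = 78+8 = 86
p=4,i=5: s = 86+9 = 95
p=4,i=6: s = 95+10 = 105
p=5,i=2: s = 105+7 = 112
p=5,i=3: s = 112+8 = 120
p=5,i=4: s = 120+9 = 129
p=5,i=5: s = 129+10 = 139
p=5,i=6: s = 139+11 = 150
p=6,i=2: s = 150+8 = 158
p=6,i=3: s = 158+9 = 167
p=6,i=4: s = 167+10 = 177
p=6,i=5: s = 177+11 = 188
p=6,i=6: s = 188+12 = 200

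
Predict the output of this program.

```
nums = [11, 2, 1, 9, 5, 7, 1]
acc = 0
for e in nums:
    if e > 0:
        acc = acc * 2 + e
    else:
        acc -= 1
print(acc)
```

891

e=11: >0, acc = 0*2+11 = 11
e=2: >0, acc = 11*2+2 = 24
e=1: >0, acc = 24*2+1 = 49
e=9: >0, acc = 49*2+9 = 107
e=5: >0, acc = 107*2+5 = 219
e=7: >0, acc = 219*2+7 = 445
e=1: >0, acc = 445*2+1 = 891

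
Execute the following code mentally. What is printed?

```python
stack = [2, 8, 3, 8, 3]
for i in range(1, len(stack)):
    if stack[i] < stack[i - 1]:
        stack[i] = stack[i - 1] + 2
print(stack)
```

[2, 8, 10, 12, 14]

i=1: 8>=2, unchanged → [2, 8, 3, 8, 3]
i=2: 3<8, stack[2] = 8+2 = 10 → [2, 8, 10, 8, 3]
i=3: 8<10, stack[3] = 10+2 = 12 → [2, 8, 10, 12, 3]
i=4: 3<12, stack[4] = 12+2 = 14 → [2, 8, 10, 12, 14]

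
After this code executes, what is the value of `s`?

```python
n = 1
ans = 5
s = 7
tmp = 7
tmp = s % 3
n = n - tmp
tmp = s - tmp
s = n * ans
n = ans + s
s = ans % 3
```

2

tmp = 7%3 = 1
n = 1-1 = 0
tmp = 7-1 = 6
s = 0*5 = 0
n = 5+0 = 5
s = 5%3 = 2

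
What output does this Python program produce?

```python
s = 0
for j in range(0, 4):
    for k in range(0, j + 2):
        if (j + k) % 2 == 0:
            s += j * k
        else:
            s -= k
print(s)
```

j=0,k=0: even sum, s = 0+0 = 0
j=0,k=1: odd sum, s = 0-1 = -1
j=1,k=0: odd sum, s = (-1)-0 = -1
j=1,k=1: even sum, s = (-1)+1 = 0
j=1,k=2: odd sum, s = 0-2 = -2
j=2,k=0: even sum, s = (-2)+0 = -2
j=2,k=1: odd sum, s = (-2)-1 = -3
j=2,k=2: even sum, s = (-3)+4 = 1
j=2,k=3: odd sum, s = 1-3 = -2
j=3,k=0: odd sum, s = (-2)-0 = -2
j=3,k=1: even sum, s = (-2)+3 = 1
j=3,k=2: odd sum, s = 1-2 = -1
j=3,k=3: even sum, s = (-1)+9 = 8
j=3,k=4: odd sum, s = 8-4 = 4

4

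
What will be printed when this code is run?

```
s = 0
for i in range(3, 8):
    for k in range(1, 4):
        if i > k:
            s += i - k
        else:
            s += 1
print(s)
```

i=3,k=1: 3>1, s = 0+2 = 2
i=3,k=2: 3>2, s = 2+1 = 3
i=3,k=3: not 3>3, s = 3+1 = 4
i=4,k=1: 4>1, s = 4+3 = 7
i=4,k=2: 4>2, s = 7+2 = 9
i=4,k=3: 4>3, s = 9+1 = 10
i=5,k=1: 5>1, s = 10+4 = 14
i=5,k=2: 5>2, s = 14+3 = 17
i=5,k=3: 5>3, s = 17+2 = 19
i=6,k=1: 6>1, s = 19+5 = 24
i=6,k=2: 6>2, s = 24+4 = 28
i=6,k=3: 6>3, s = 28+3 = 31
i=7,k=1: 7>1, s = 31+6 = 37
i=7,k=2: 7>2, s = 37+5 = 42
i=7,k=3: 7>3, s = 42+4 = 46

46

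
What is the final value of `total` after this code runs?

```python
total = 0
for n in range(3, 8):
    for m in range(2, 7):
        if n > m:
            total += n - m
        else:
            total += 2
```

55

n=3,m=2: 3>2, total = 0+1 = 1
n=3,m=3: not 3>3, total = 1+2 = 3
n=3,m=4: not 3>4, total = 3+2 = 5
n=3,m=5: not 3>5, total = 5+2 = 7
n=3,m=6: not 3>6, total = 7+2 = 9
n=4,m=2: 4>2, total = 9+2 = 11
n=4,m=3: 4>3, total = 11+1 = 12
n=4,m=4: not 4>4, total = 12+2 = 14
n=4,m=5: not 4>5, total = 14+2 = 16
n=4,m=6: not 4>6, total = 16+2 = 18
n=5,m=2: 5>2, total = 18+3 = 21
n=5,m=3: 5>3, total = 21+2 = 23
n=5,m=4: 5>4, total = 23+1 = 24
n=5,m=5: not 5>5, total = 24+2 = 26
n=5,m=6: not 5>6, total = 26+2 = 28
n=6,m=2: 6>2, total = 28+4 = 32
n=6,m=3: 6>3, total = 32+3 = 35
n=6,m=4: 6>4, total = 35+2 = 37
n=6,m=5: 6>5, total = 37+1 = 38
n=6,m=6: not 6>6, total = 38+2 = 40
n=7,m=2: 7>2, total = 40+5 = 45
n=7,m=3: 7>3, total = 45+4 = 49
n=7,m=4: 7>4, total = 49+3 = 52
n=7,m=5: 7>5, total = 52+2 = 54
n=7,m=6: 7>6, total = 54+1 = 55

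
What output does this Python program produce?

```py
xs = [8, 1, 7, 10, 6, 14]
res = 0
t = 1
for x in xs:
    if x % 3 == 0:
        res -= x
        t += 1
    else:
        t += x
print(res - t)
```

-48

x=8: not %3==0; t=9
x=1: not %3==0; t=10
x=7: not %3==0; t=17
x=10: not %3==0; t=27
x=6: %3==0, res = 0-6 = -6; t=28
x=14: not %3==0; t=42
res-t = (-6)-42 = -48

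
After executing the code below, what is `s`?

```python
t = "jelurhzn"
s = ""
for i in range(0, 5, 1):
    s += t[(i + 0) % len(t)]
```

i=0: add t[0]='j' → 'j'
i=1: add t[1]='e' → 'je'
i=2: add t[2]='l' → 'jel'
i=3: add t[3]='u' → 'jelu'
i=4: add t[4]='r' → 'jelur'

'jelur'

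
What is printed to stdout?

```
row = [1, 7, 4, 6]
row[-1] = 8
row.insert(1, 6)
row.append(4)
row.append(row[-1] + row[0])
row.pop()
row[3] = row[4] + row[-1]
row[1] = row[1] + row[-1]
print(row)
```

[1, 10, 7, 12, 8, 4]

row[-1] = 8 → [1, 7, 4, 8]
insert 6 at 1 → [1, 6, 7, 4, 8]
append 4 → [1, 6, 7, 4, 8, 4]
append row[-1]+row[0] = 4+1 = 5 → [1, 6, 7, 4, 8, 4, 5]
pop() removes 5 → [1, 6, 7, 4, 8, 4]
row[3] = row[4]+row[-1] = 8+4 = 12 → [1, 6, 7, 12, 8, 4]
row[1] = row[1]+row[-1] = 6+4 = 10 → [1, 10, 7, 12, 8, 4]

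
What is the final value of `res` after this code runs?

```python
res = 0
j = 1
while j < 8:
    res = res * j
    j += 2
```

j=1: res = 0*1 = 0
j=3: res = 0*3 = 0
j=5: res = 0*5 = 0
j=7: res = 0*7 = 0

0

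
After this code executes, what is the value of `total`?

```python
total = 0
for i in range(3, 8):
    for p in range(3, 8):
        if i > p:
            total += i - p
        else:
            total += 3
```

i=3,p=3: not 3>3, total = 0+3 = 3
i=3,p=4: not 3>4, total = 3+3 = 6
i=3,p=5: not 3>5, total = 6+3 = 9
i=3,p=6: not 3>6, total = 9+3 = 12
i=3,p=7: not 3>7, total = 12+3 = 15
i=4,p=3: 4>3, total = 15+1 = 16
i=4,p=4: not 4>4, total = 16+3 = 19
i=4,p=5: not 4>5, total = 19+3 = 22
i=4,p=6: not 4>6, total = 22+3 = 25
i=4,p=7: not 4>7, total = 25+3 = 28
i=5,p=3: 5>3, total = 28+2 = 30
i=5,p=4: 5>4, total = 30+1 = 31
i=5,p=5: not 5>5, total = 31+3 = 34
i=5,p=6: not 5>6, total = 34+3 = 37
i=5,p=7: not 5>7, total = 37+3 = 40
i=6,p=3: 6>3, total = 40+3 = 43
i=6,p=4: 6>4, total = 43+2 = 45
i=6,p=5: 6>5, total = 45+1 = 46
i=6,p=6: not 6>6, total = 46+3 = 49
i=6,p=7: not 6>7, total = 49+3 = 52
i=7,p=3: 7>3, total = 52+4 = 56
i=7,p=4: 7>4, total = 56+3 = 59
i=7,p=5: 7>5, total = 59+2 = 61
i=7,p=6: 7>6, total = 61+1 = 62
i=7,p=7: not 7>7, total = 62+3 = 65

65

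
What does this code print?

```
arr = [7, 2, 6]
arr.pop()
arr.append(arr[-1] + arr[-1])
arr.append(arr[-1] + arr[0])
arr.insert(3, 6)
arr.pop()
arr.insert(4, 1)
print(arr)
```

pop() removes 6 → [7, 2]
append arr[-1]+arr[-1] = 2+2 = 4 → [7, 2, 4]
append arr[-1]+arr[0] = 4+7 = 11 → [7, 2, 4, 11]
insert 6 at 3 → [7, 2, 4, 6, 11]
pop() removes 11 → [7, 2, 4, 6]
insert 1 at 4 → [7, 2, 4, 6, 1]

[7, 2, 4, 6, 1]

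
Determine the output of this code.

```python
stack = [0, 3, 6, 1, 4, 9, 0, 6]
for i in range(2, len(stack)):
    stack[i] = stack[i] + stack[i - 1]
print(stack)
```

[0, 3, 9, 10, 14, 23, 23, 29]

i=2: stack[2] = 6+3 = 9 → [0, 3, 9, 1, 4, 9, 0, 6]
i=3: stack[3] = 1+9 = 10 → [0, 3, 9, 10, 4, 9, 0, 6]
i=4: stack[4] = 4+10 = 14 → [0, 3, 9, 10, 14, 9, 0, 6]
i=5: stack[5] = 9+14 = 23 → [0, 3, 9, 10, 14, 23, 0, 6]
i=6: stack[6] = 0+23 = 23 → [0, 3, 9, 10, 14, 23, 23, 6]
i=7: stack[7] = 6+23 = 29 → [0, 3, 9, 10, 14, 23, 23, 29]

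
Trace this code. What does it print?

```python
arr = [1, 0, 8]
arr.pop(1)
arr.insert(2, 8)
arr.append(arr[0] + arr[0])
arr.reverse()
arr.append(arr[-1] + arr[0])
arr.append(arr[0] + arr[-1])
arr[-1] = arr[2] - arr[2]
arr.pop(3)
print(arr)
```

pop(1) removes 0 → [1, 8]
insert 8 at 2 → [1, 8, 8]
append arr[0]+arr[0] = 1+1 = 2 → [1, 8, 8, 2]
reverse → [2, 8, 8, 1]
append arr[-1]+arr[0] = 1+2 = 3 → [2, 8, 8, 1, 3]
append arr[0]+arr[-1] = 2+3 = 5 → [2, 8, 8, 1, 3, 5]
arr[-1] = arr[2]-arr[2] = 8-8 = 0 → [2, 8, 8, 1, 3, 0]
pop(3) removes 1 → [2, 8, 8, 3, 0]

[2, 8, 8, 3, 0]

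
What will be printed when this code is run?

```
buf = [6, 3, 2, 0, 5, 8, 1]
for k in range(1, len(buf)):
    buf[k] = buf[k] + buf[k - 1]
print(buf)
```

[6, 9, 11, 11, 16, 24, 25]

k=1: buf[1] = 3+6 = 9 → [6, 9, 2, 0, 5, 8, 1]
k=2: buf[2] = 2+9 = 11 → [6, 9, 11, 0, 5, 8, 1]
k=3: buf[3] = 0+11 = 11 → [6, 9, 11, 11, 5, 8, 1]
k=4: buf[4] = 5+11 = 16 → [6, 9, 11, 11, 16, 8, 1]
k=5: buf[5] = 8+16 = 24 → [6, 9, 11, 11, 16, 24, 1]
k=6: buf[6] = 1+24 = 25 → [6, 9, 11, 11, 16, 24, 25]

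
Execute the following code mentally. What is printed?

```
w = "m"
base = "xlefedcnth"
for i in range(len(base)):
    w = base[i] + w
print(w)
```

htncdefelxm

i=0: prepend 'x' → 'xm'
i=1: prepend 'l' → 'lxm'
i=2: prepend 'e' → 'elxm'
i=3: prepend 'f' → 'felxm'
i=4: prepend 'e' → 'efelxm'
i=5: prepend 'd' → 'defelxm'
i=6: prepend 'c' → 'cdefelxm'
i=7: prepend 'n' → 'ncdefelxm'
i=8: prepend 't' → 'tncdefelxm'
i=9: prepend 'h' → 'htncdefelxm'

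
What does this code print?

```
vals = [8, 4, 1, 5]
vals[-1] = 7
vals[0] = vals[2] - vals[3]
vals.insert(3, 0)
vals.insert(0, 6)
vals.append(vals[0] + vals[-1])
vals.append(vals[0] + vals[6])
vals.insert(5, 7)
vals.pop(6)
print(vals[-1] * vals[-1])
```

vals[-1] = 7 → [8, 4, 1, 7]
vals[0] = vals[2]-vals[3] = 1-7 = -6 → [-6, 4, 1, 7]
insert 0 at 3 → [-6, 4, 1, 0, 7]
insert 6 at 0 → [6, -6, 4, 1, 0, 7]
append vals[0]+vals[-1] = 6+7 = 13 → [6, -6, 4, 1, 0, 7, 13]
append vals[0]+vals[6] = 6+13 = 19 → [6, -6, 4, 1, 0, 7, 13, 19]
insert 7 at 5 → [6, -6, 4, 1, 0, 7, 7, 13, 19]
pop(6) removes 7 → [6, -6, 4, 1, 0, 7, 13, 19]
vals[-1]*vals[-1] = 19*19 = 361

361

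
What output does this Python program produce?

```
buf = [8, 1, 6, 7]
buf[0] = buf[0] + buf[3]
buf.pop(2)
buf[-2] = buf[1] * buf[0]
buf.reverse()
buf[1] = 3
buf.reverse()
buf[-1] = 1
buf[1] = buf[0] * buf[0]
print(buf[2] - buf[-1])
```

0

buf[0] = buf[0]+buf[3] = 8+7 = 15 → [15, 1, 6, 7]
pop(2) removes 6 → [15, 1, 7]
buf[-2] = buf[1]*buf[0] = 1*15 = 15 → [15, 15, 7]
reverse → [7, 15, 15]
buf[1] = 3 → [7, 3, 15]
reverse → [15, 3, 7]
buf[-1] = 1 → [15, 3, 1]
buf[1] = buf[0]*buf[0] = 15*15 = 225 → [15, 225, 1]
buf[2]-buf[-1] = 1-1 = 0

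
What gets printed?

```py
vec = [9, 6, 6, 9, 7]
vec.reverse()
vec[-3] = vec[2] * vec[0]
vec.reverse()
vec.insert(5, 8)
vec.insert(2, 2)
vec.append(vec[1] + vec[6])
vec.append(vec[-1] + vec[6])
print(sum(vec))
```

reverse → [7, 9, 6, 6, 9]
vec[-3] = vec[2]*vec[0] = 6*7 = 42 → [7, 9, 42, 6, 9]
reverse → [9, 6, 42, 9, 7]
insert 8 at 5 → [9, 6, 42, 9, 7, 8]
insert 2 at 2 → [9, 6, 2, 42, 9, 7, 8]
append vec[1]+vec[6] = 6+8 = 14 → [9, 6, 2, 42, 9, 7, 8, 14]
append vec[-1]+vec[6] = 14+8 = 22 → [9, 6, 2, 42, 9, 7, 8, 14, 22]
sum = 119

119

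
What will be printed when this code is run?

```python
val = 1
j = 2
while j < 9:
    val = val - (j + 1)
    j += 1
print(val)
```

j=2: val = 1-3 = -2
j=3: val = (-2)-4 = -6
j=4: val = (-6)-5 = -11
j=5: val = (-11)-6 = -17
j=6: val = (-17)-7 = -24
j=7: val = (-24)-8 = -32
j=8: val = (-32)-9 = -41

-41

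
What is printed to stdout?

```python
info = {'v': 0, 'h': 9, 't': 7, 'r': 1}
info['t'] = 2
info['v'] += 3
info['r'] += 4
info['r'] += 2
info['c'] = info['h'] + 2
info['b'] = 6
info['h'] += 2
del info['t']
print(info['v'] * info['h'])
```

33

info['t'] = 2 → {'v': 0, 'h': 9, 't': 2, 'r': 1}
info['v'] = 0+3 = 3 → {'v': 3, 'h': 9, 't': 2, 'r': 1}
info['r'] = 1+4 = 5 → {'v': 3, 'h': 9, 't': 2, 'r': 5}
info['r'] = 5+2 = 7 → {'v': 3, 'h': 9, 't': 2, 'r': 7}
info['c'] = info['h']+2 = 11 → {'v': 3, 'h': 9, 't': 2, 'r': 7, 'c': 11}
info['b'] = 6 → {'v': 3, 'h': 9, 't': 2, 'r': 7, 'c': 11, 'b': 6}
info['h'] = 9+2 = 11 → {'v': 3, 'h': 11, 't': 2, 'r': 7, 'c': 11, 'b': 6}
del 't' → {'v': 3, 'h': 11, 'r': 7, 'c': 11, 'b': 6}
info['v']*info['h'] = 3*11 = 33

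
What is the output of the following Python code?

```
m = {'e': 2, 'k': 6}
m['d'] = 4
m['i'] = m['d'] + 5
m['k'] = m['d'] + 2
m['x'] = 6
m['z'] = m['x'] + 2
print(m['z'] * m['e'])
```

m['d'] = 4 → {'e': 2, 'k': 6, 'd': 4}
m['i'] = m['d']+5 = 9 → {'e': 2, 'k': 6, 'd': 4, 'i': 9}
m['k'] = m['d']+2 = 6 → {'e': 2, 'k': 6, 'd': 4, 'i': 9}
m['x'] = 6 → {'e': 2, 'k': 6, 'd': 4, 'i': 9, 'x': 6}
m['z'] = m['x']+2 = 8 → {'e': 2, 'k': 6, 'd': 4, 'i': 9, 'x': 6, 'z': 8}
m['z']*m['e'] = 8*2 = 16

16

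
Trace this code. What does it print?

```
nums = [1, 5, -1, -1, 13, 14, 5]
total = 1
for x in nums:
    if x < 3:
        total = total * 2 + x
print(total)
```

9

x=1: <3, total = 1*2+1 = 3
x=5: not <3
x=-1: <3, total = 3*2+(-1) = 5
x=-1: <3, total = 5*2+(-1) = 9
x=13: not <3
x=14: not <3
x=5: not <3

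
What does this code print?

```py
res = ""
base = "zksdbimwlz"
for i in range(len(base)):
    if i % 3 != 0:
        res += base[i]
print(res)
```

ksbiwl

i=0: skip
i=1: add 'k' → 'k'
i=2: add 's' → 'ks'
i=3: skip
i=4: add 'b' → 'ksb'
i=5: add 'i' → 'ksbi'
i=6: skip
i=7: add 'w' → 'ksbiw'
i=8: add 'l' → 'ksbiwl'
i=9: skip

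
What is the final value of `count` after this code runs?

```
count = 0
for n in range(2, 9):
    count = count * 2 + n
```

374

n=2: count = 0*2+2 = 2
n=3: count = 2*2+3 = 7
n=4: count = 7*2+4 = 18
n=5: count = 18*2+5 = 41
n=6: count = 41*2+6 = 88
n=7: count = 88*2+7 = 183
n=8: count = 183*2+8 = 374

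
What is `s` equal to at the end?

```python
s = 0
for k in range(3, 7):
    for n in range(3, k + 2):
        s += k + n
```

k=3,n=3: s = 0+6 = 6
k=3,n=4: s = 6+7 = 13
k=4,n=3: s = 13+7 = 20
k=4,n=4: s = 20+8 = 28
k=4,n=5: s = 28+9 = 37
k=5,n=3: s = 37+8 = 45
k=5,n=4: s = 45+9 = 54
k=5,n=5: s = 54+10 = 64
k=5,n=6: s = 64+11 = 75
k=6,n=3: s = 75+9 = 84
k=6,n=4: s = 84+10 = 94
k=6,n=5: s = 94+11 = 105
k=6,n=6: s = 105+12 = 117
k=6,n=7: s = 117+13 = 130

130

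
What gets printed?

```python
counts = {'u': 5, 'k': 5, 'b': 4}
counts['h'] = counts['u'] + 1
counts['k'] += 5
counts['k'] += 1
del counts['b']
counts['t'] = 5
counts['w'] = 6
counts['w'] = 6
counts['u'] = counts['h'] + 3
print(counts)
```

counts['h'] = counts['u']+1 = 6 → {'u': 5, 'k': 5, 'b': 4, 'h': 6}
counts['k'] = 5+5 = 10 → {'u': 5, 'k': 10, 'b': 4, 'h': 6}
counts['k'] = 10+1 = 11 → {'u': 5, 'k': 11, 'b': 4, 'h': 6}
del 'b' → {'u': 5, 'k': 11, 'h': 6}
counts['t'] = 5 → {'u': 5, 'k': 11, 'h': 6, 't': 5}
counts['w'] = 6 → {'u': 5, 'k': 11, 'h': 6, 't': 5, 'w': 6}
counts['w'] = 6 → {'u': 5, 'k': 11, 'h': 6, 't': 5, 'w': 6}
counts['u'] = counts['h']+3 = 9 → {'u': 9, 'k': 11, 'h': 6, 't': 5, 'w': 6}

{'u': 9, 'k': 11, 'h': 6, 't': 5, 'w': 6}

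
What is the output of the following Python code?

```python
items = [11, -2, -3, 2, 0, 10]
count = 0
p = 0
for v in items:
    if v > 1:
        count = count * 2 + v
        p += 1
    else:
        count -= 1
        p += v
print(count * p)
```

v=11: >1, count = 0*2+11 = 11; p=1
v=-2: not >1, count = 11-1 = 10; p=-1
v=-3: not >1, count = 10-1 = 9; p=-4
v=2: >1, count = 9*2+2 = 20; p=-3
v=0: not >1, count = 20-1 = 19; p=-3
v=10: >1, count = 19*2+10 = 48; p=-2
count*p = 48*(-2) = -96

-96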